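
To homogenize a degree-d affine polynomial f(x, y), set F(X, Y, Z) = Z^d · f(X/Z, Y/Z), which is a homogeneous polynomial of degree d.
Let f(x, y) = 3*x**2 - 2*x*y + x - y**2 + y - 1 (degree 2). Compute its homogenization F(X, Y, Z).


F(X, Y, Z) = 3*X**2 - 2*X*Y + X*Z - Y**2 + Y*Z - Z**2

deg(f) = 2.
Substitute x = X/Z, y = Y/Z into f, then multiply by Z^2.
  monomial 3·x^2·y^0 ↦ 3·X^2·Y^0·Z^0.
  monomial -2·x^1·y^1 ↦ -2·X^1·Y^1·Z^0.
  monomial 1·x^1·y^0 ↦ 1·X^1·Y^0·Z^1.
  monomial -1·x^0·y^2 ↦ -1·X^0·Y^2·Z^0.
  monomial 1·x^0·y^1 ↦ 1·X^0·Y^1·Z^1.
  monomial -1·x^0·y^0 ↦ -1·X^0·Y^0·Z^2.
Collecting: F(X, Y, Z) = 3*X**2 - 2*X*Y + X*Z - Y**2 + Y*Z - Z**2.


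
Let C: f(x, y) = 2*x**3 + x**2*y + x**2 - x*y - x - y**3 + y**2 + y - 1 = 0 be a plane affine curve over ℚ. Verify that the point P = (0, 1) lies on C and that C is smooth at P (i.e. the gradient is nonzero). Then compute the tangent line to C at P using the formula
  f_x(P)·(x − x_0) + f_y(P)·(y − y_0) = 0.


Tangent line at P: -2*x = 0.

Step 1: f(0, 1) = 0, so P lies on C.
Step 2: partial derivatives
  f_x(x, y) = 6*x**2 + 2*x*y + 2*x - y - 1, f_y(x, y) = x**2 - x - 3*y**2 + 2*y + 1.
  f_x(P) = -2, f_y(P) = 0 (gradient nonzero, so P is smooth).
Step 3: tangent line at P: -2·(x − 0) + 0·(y − 1) = 0.
Expanding: -2*x = 0.


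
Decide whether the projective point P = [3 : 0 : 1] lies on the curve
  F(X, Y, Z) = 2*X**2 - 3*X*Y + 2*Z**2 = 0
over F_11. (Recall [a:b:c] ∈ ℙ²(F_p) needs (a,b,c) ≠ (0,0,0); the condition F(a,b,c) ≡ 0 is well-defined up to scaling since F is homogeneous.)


F(3,0,1) ≡ 9 (mod 11); P is NOT on the curve.

Evaluate F(3, 0, 1) term-by-term (mod 11).
  2*X**2 ↦ 2·9·1·1 = 18
  -3*X*Y ↦ -3·3·0·1 = 0
  2*Z**2 ↦ 2·1·1·1 = 2
Sum: F(3, 0, 1) = (18) + (0) + (2) = 20.
Reducing mod 11: 20 ≡ 9 (mod 11).
Since F(a, b, c) ≡ 9 ≠ 0 (mod 11), P does NOT lie on the curve.


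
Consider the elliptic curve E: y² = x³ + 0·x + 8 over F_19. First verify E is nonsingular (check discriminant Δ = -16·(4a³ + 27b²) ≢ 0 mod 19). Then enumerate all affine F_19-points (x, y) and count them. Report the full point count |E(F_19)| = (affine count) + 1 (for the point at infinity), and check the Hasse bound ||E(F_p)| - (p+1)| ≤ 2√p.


Affine points = {(1, 3), (1, 16), (2, 4), (2, 15), (3, 4), (3, 15), (5, 0), (7, 3), (7, 16), (8, 8), (8, 11), (10, 1), (10, 18), (11, 3), (11, 16), (12, 8), (12, 11), (13, 1), (13, 18), (14, 4), (14, 15), (15, 1), (15, 18), (16, 0), (17, 0), (18, 8), (18, 11)}; affine count = 27; |E(F_19)| = 28.

Discriminant check: Δ ∝ 4a³ + 27b² = 4·0³ + 27·8² = 4·0 + 27·64 ≡ 18 (mod 19). Nonzero ⇒ E is nonsingular.
For each x ∈ F_19, compute rhs = x³ + 0·x + 8 mod 19, then count y ∈ F_19 with y² ≡ rhs.
  x = 0: rhs = 8, matching y values: none (0 points).
  x = 1: rhs = 9, matching y values: 3, 16 (2 points).
  x = 2: rhs = 16, matching y values: 4, 15 (2 points).
  x = 3: rhs = 16, matching y values: 4, 15 (2 points).
  x = 4: rhs = 15, matching y values: none (0 points).
  x = 5: rhs = 0, matching y values: 0 (1 points).
  x = 6: rhs = 15, matching y values: none (0 points).
  x = 7: rhs = 9, matching y values: 3, 16 (2 points).
  x = 8: rhs = 7, matching y values: 8, 11 (2 points).
  x = 9: rhs = 15, matching y values: none (0 points).
  x = 10: rhs = 1, matching y values: 1, 18 (2 points).
  x = 11: rhs = 9, matching y values: 3, 16 (2 points).
  x = 12: rhs = 7, matching y values: 8, 11 (2 points).
  x = 13: rhs = 1, matching y values: 1, 18 (2 points).
  x = 14: rhs = 16, matching y values: 4, 15 (2 points).
  x = 15: rhs = 1, matching y values: 1, 18 (2 points).
  x = 16: rhs = 0, matching y values: 0 (1 points).
  x = 17: rhs = 0, matching y values: 0 (1 points).
  x = 18: rhs = 7, matching y values: 8, 11 (2 points).
Total affine count: 27.
Full point count |E(F_19)| = 27 + 1 = 28.
Hasse bound: |28 − (19+1)| = |8| = 8 ≤ 2√19 ≈ 8.7178 ✓.


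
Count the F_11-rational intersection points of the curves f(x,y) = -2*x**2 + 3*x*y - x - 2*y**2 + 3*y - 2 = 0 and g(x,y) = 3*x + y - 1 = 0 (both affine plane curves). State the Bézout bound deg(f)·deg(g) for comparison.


Common zeros: ∅; count = 0; Bézout bound = 2.

deg(f) = 2, deg(g) = 1, so Bézout bound = 2.
Scan x ∈ F_11. For each x, list the y ∈ F_11 with f(x, y) ≡ 0 and those with g(x, y) ≡ 0 (mod 11); the common zeros in that column are the intersection.
  x = 0: f ≡ 0 at y ∈ {3, 4}; g ≡ 0 at y ∈ {1}; common: ∅.
  x = 1: f ≡ 0 at y ∈ ∅; g ≡ 0 at y ∈ {9}; common: ∅.
  x = 2: f ≡ 0 at y ∈ ∅; g ≡ 0 at y ∈ {6}; common: ∅.
  x = 3: f ≡ 0 at y ∈ {8, 9}; g ≡ 0 at y ∈ {3}; common: ∅.
  x = 4: f ≡ 0 at y ∈ {3, 10}; g ≡ 0 at y ∈ {0}; common: ∅.
  x = 5: f ≡ 0 at y ∈ {10}; g ≡ 0 at y ∈ {8}; common: ∅.
  x = 6: f ≡ 0 at y ∈ ∅; g ≡ 0 at y ∈ {5}; common: ∅.
  x = 7: f ≡ 0 at y ∈ ∅; g ≡ 0 at y ∈ {2}; common: ∅.
  x = 8: f ≡ 0 at y ∈ ∅; g ≡ 0 at y ∈ {10}; common: ∅.
  x = 9: f ≡ 0 at y ∈ {2}; g ≡ 0 at y ∈ {7}; common: ∅.
  x = 10: f ≡ 0 at y ∈ {2, 9}; g ≡ 0 at y ∈ {4}; common: ∅.
Collecting: common zeros = ∅, so the count is 0.
Comparison with the Bézout bound: 0 ≤ 2 = deg(f)·deg(g), as expected for curves with no common component (the affine F_11-count falls short of the bound because intersections may lie at infinity, over extension fields, or carry multiplicity).


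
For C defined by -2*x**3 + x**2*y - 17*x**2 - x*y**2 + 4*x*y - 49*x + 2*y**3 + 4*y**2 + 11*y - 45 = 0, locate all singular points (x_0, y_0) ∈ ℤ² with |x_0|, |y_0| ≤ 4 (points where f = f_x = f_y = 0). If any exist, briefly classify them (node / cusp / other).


Singular points: {(-3, -1)}; classification: cusp.

Compute partial derivatives:
  f_x = -6*x**2 + 2*x*y - 34*x - y**2 + 4*y - 49.
  f_y = x**2 - 2*x*y + 4*x + 6*y**2 + 8*y + 11.
Scan x_0 ∈ {−4, ..., 4}. For each x_0, f_y(x_0, y) is a polynomial in y; find its integer roots y ∈ {−4, ..., 4}, then test f_x and f at those candidates.
  x = -4: f_y(-4, y) = 6*y**2 + 16*y + 11; no integer root y with |y| ≤ 4.
  x = -3: f_y(-3, y) = 6*y**2 + 14*y + 8; vanishes at y ∈ {-1}. (-3, -1): f_x = 0, f = 0 — SINGULAR.
  x = -2: f_y(-2, y) = 6*y**2 + 12*y + 7; no integer root y with |y| ≤ 4.
  x = -1: f_y(-1, y) = 6*y**2 + 10*y + 8; no integer root y with |y| ≤ 4.
  x = 0: f_y(0, y) = 6*y**2 + 8*y + 11; no integer root y with |y| ≤ 4.
  x = 1: f_y(1, y) = 6*y**2 + 6*y + 16; no integer root y with |y| ≤ 4.
  x = 2: f_y(2, y) = 6*y**2 + 4*y + 23; no integer root y with |y| ≤ 4.
  x = 3: f_y(3, y) = 6*y**2 + 2*y + 32; no integer root y with |y| ≤ 4.
  x = 4: f_y(4, y) = 6*y**2 + 43; no integer root y with |y| ≤ 4.
Only singular point on the grid: (-3, -1).
Classify: substitute x = -3 + u, y = -1 + v and expand: f = -2*u**3 + u**2*v - u*v**2 + 2*v**3 + v**2.
No constant or linear terms (consistent with a singular point). Quadratic part: v**2. Cubic part: -2*u**3 + u**2*v - u*v**2 + 2*v**3.
The quadratic part v**2 is a perfect square, so there is a single (double) tangent line v = 0, i.e. y = -1. Restricting the cubic part to that line (v = 0) leaves -2*u**3 ≠ 0, so f is not divisible by v and the branch is v² ≈ 2*u**3 to lowest order — this is a cusp.
Classification: cusp.


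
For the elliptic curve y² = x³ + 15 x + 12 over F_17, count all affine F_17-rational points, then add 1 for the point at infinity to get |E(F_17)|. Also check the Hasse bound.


Affine points = {(2, 4), (2, 13), (3, 4), (3, 13), (4, 0), (5, 5), (5, 12), (7, 1), (7, 16), (8, 7), (8, 10), (9, 3), (9, 14), (12, 4), (12, 13), (14, 5), (14, 12), (15, 5), (15, 12), (16, 8), (16, 9)}; affine count = 21; |E(F_17)| = 22.

Discriminant check: Δ ∝ 4a³ + 27b² = 4·15³ + 27·12² = 4·3375 + 27·144 ≡ 14 (mod 17). Nonzero ⇒ E is nonsingular.
For each x ∈ F_17, compute rhs = x³ + 15·x + 12 mod 17, then count y ∈ F_17 with y² ≡ rhs.
  x = 0: rhs = 12, matching y values: none (0 points).
  x = 1: rhs = 11, matching y values: none (0 points).
  x = 2: rhs = 16, matching y values: 4, 13 (2 points).
  x = 3: rhs = 16, matching y values: 4, 13 (2 points).
  x = 4: rhs = 0, matching y values: 0 (1 points).
  x = 5: rhs = 8, matching y values: 5, 12 (2 points).
  x = 6: rhs = 12, matching y values: none (0 points).
  x = 7: rhs = 1, matching y values: 1, 16 (2 points).
  x = 8: rhs = 15, matching y values: 7, 10 (2 points).
  x = 9: rhs = 9, matching y values: 3, 14 (2 points).
  x = 10: rhs = 6, matching y values: none (0 points).
  x = 11: rhs = 12, matching y values: none (0 points).
  x = 12: rhs = 16, matching y values: 4, 13 (2 points).
  x = 13: rhs = 7, matching y values: none (0 points).
  x = 14: rhs = 8, matching y values: 5, 12 (2 points).
  x = 15: rhs = 8, matching y values: 5, 12 (2 points).
  x = 16: rhs = 13, matching y values: 8, 9 (2 points).
Total affine count: 21.
Full point count |E(F_17)| = 21 + 1 = 22.
Hasse bound: |22 − (17+1)| = |4| = 4 ≤ 2√17 ≈ 8.2462 ✓.


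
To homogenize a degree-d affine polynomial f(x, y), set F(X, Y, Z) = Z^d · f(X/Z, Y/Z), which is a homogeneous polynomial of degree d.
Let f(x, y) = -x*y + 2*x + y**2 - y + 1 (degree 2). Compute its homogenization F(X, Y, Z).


F(X, Y, Z) = -X*Y + 2*X*Z + Y**2 - Y*Z + Z**2

deg(f) = 2.
Substitute x = X/Z, y = Y/Z into f, then multiply by Z^2.
  monomial -1·x^1·y^1 ↦ -1·X^1·Y^1·Z^0.
  monomial 2·x^1·y^0 ↦ 2·X^1·Y^0·Z^1.
  monomial 1·x^0·y^2 ↦ 1·X^0·Y^2·Z^0.
  monomial -1·x^0·y^1 ↦ -1·X^0·Y^1·Z^1.
  monomial 1·x^0·y^0 ↦ 1·X^0·Y^0·Z^2.
Collecting: F(X, Y, Z) = -X*Y + 2*X*Z + Y**2 - Y*Z + Z**2.


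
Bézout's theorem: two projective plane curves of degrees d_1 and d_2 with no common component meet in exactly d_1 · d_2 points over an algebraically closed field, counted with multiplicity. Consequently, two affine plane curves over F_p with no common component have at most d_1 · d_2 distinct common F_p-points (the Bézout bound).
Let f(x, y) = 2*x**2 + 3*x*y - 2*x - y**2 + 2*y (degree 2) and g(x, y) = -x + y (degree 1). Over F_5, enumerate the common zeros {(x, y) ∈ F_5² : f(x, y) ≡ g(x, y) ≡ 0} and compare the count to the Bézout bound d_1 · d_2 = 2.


Common zeros: {(0, 0)}; count = 1; Bézout bound = 2.

deg(f) = 2, deg(g) = 1, so Bézout bound = 2.
Scan x ∈ F_5. For each x, list the y ∈ F_5 with f(x, y) ≡ 0 and those with g(x, y) ≡ 0 (mod 5); the common zeros in that column are the intersection.
  x = 0: f ≡ 0 at y ∈ {0, 2}; g ≡ 0 at y ∈ {0}; common: {0}.
  x = 1: f ≡ 0 at y ∈ {0}; g ≡ 0 at y ∈ {1}; common: ∅.
  x = 2: f ≡ 0 at y ∈ {4}; g ≡ 0 at y ∈ {2}; common: ∅.
  x = 3: f ≡ 0 at y ∈ {2, 4}; g ≡ 0 at y ∈ {3}; common: ∅.
  x = 4: f ≡ 0 at y ∈ ∅; g ≡ 0 at y ∈ {4}; common: ∅.
Collecting: common zeros = {(0, 0)}, so the count is 1.
Comparison with the Bézout bound: 1 ≤ 2 = deg(f)·deg(g), as expected for curves with no common component (the affine F_5-count falls short of the bound because intersections may lie at infinity, over extension fields, or carry multiplicity).


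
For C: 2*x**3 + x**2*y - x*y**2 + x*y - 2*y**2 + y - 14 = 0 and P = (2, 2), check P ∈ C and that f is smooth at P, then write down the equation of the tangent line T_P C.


Tangent line at P: 30*x - 9*y - 42 = 0.

Step 1: f(2, 2) = 0, so P lies on C.
Step 2: partial derivatives
  f_x(x, y) = 6*x**2 + 2*x*y - y**2 + y, f_y(x, y) = x**2 - 2*x*y + x - 4*y + 1.
  f_x(P) = 30, f_y(P) = -9 (gradient nonzero, so P is smooth).
Step 3: tangent line at P: 30·(x − 2) + -9·(y − 2) = 0.
Expanding: 30*x - 9*y - 42 = 0.


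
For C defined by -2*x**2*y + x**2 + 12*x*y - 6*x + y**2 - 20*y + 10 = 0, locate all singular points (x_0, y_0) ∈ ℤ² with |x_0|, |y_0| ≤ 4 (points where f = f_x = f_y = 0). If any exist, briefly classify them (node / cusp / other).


Singular points: {(3, 1)}; classification: node.

Compute partial derivatives:
  f_x = -4*x*y + 2*x + 12*y - 6.
  f_y = -2*x**2 + 12*x + 2*y - 20.
Scan x_0 ∈ {−4, ..., 4}. For each x_0, f_y(x_0, y) is a polynomial in y; find its integer roots y ∈ {−4, ..., 4}, then test f_x and f at those candidates.
  x = -4: f_y(-4, y) = 2*y - 100; no integer root y with |y| ≤ 4.
  x = -3: f_y(-3, y) = 2*y - 74; no integer root y with |y| ≤ 4.
  x = -2: f_y(-2, y) = 2*y - 52; no integer root y with |y| ≤ 4.
  x = -1: f_y(-1, y) = 2*y - 34; no integer root y with |y| ≤ 4.
  x = 0: f_y(0, y) = 2*y - 20; no integer root y with |y| ≤ 4.
  x = 1: f_y(1, y) = 2*y - 10; no integer root y with |y| ≤ 4.
  x = 2: f_y(2, y) = 2*y - 4; vanishes at y ∈ {2}. (2, 2): f_x = 6 ≠ 0.
  x = 3: f_y(3, y) = 2*y - 2; vanishes at y ∈ {1}. (3, 1): f_x = 0, f = 0 — SINGULAR.
  x = 4: f_y(4, y) = 2*y - 4; vanishes at y ∈ {2}. (4, 2): f_x = -6 ≠ 0.
Only singular point on the grid: (3, 1).
Classify: substitute x = 3 + u, y = 1 + v and expand: f = -2*u**2*v - u**2 + v**2.
No constant or linear terms (consistent with a singular point). Quadratic part: -u**2 + v**2. Cubic part: -2*u**2*v.
The quadratic part v**2 - u**2 = (v − u)(v + u) splits into two distinct linear factors, so there are two distinct tangent lines y − 1 = ±(x − 3) — this is a node (ordinary double point).
Classification: node.


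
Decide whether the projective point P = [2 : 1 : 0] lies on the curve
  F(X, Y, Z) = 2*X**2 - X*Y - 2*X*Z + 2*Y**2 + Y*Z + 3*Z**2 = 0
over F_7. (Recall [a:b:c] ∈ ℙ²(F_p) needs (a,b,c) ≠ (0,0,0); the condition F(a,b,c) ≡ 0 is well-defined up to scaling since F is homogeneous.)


F(2,1,0) ≡ 1 (mod 7); P is NOT on the curve.

Evaluate F(2, 1, 0) term-by-term (mod 7).
  2*X**2 ↦ 2·4·1·1 = 8
  -X*Y ↦ -1·2·1·1 = -2
  -2*X*Z ↦ -2·2·1·0 = 0
  2*Y**2 ↦ 2·1·1·1 = 2
  Y*Z ↦ 1·1·1·0 = 0
  3*Z**2 ↦ 3·1·1·0 = 0
Sum: F(2, 1, 0) = (8) + (-2) + (0) + (2) + (0) + (0) = 8.
Reducing mod 7: 8 ≡ 1 (mod 7).
Since F(a, b, c) ≡ 1 ≠ 0 (mod 7), P does NOT lie on the curve.


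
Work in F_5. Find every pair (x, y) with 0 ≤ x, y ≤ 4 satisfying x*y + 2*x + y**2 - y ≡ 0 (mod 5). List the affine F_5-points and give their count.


Affine F_5-points: {(0, 0), (0, 1), (2, 2), (3, 4)}; count = 4.

For each of the 25 pairs (x, y) ∈ F_5², evaluate f(x, y) mod 5. Record the zeros.
  x = 0: [0↦0, 1↦0, 2↦2, 3↦1, 4↦2]  zeros at y ∈ {0, 1}
  x = 1: [0↦2, 1↦3, 2↦1, 3↦1, 4↦3]  zeros at y ∈ ∅
  x = 2: [0↦4, 1↦1, 2↦0, 3↦1, 4↦4]  zeros at y ∈ {2}
  x = 3: [0↦1, 1↦4, 2↦4, 3↦1, 4↦0]  zeros at y ∈ {4}
  x = 4: [0↦3, 1↦2, 2↦3, 3↦1, 4↦1]  zeros at y ∈ ∅
Collecting zeros: affine points = {(0, 0), (0, 1), (2, 2), (3, 4)}.
Total count |C(F_5)_aff| = 4.


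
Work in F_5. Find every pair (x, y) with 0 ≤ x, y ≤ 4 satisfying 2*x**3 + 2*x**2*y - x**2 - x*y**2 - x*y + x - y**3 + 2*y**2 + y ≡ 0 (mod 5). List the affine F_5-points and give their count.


Affine F_5-points: {(0, 0), (1, 3), (2, 1), (2, 2), (3, 3)}; count = 5.

For each of the 25 pairs (x, y) ∈ F_5², evaluate f(x, y) mod 5. Record the zeros.
  x = 0: [0↦0, 1↦2, 2↦2, 3↦4, 4↦2]  zeros at y ∈ {0}
  x = 1: [0↦2, 1↦4, 2↦2, 3↦0, 4↦2]  zeros at y ∈ {3}
  x = 2: [0↦4, 1↦0, 2↦0, 3↦3, 4↦3]  zeros at y ∈ {1, 2}
  x = 3: [0↦3, 1↦2, 2↦3, 3↦0, 4↦2]  zeros at y ∈ {3}
  x = 4: [0↦1, 1↦2, 2↦3, 3↦3, 4↦1]  zeros at y ∈ ∅
Collecting zeros: affine points = {(0, 0), (1, 3), (2, 1), (2, 2), (3, 3)}.
Total count |C(F_5)_aff| = 5.


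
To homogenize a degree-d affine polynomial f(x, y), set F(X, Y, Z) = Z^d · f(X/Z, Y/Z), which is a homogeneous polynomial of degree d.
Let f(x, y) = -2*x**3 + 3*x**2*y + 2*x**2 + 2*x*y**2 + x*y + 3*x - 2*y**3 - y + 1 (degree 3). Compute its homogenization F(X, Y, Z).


F(X, Y, Z) = -2*X**3 + 3*X**2*Y + 2*X**2*Z + 2*X*Y**2 + X*Y*Z + 3*X*Z**2 - 2*Y**3 - Y*Z**2 + Z**3

deg(f) = 3.
Substitute x = X/Z, y = Y/Z into f, then multiply by Z^3.
  monomial -2·x^3·y^0 ↦ -2·X^3·Y^0·Z^0.
  monomial 3·x^2·y^1 ↦ 3·X^2·Y^1·Z^0.
  monomial 2·x^2·y^0 ↦ 2·X^2·Y^0·Z^1.
  monomial 2·x^1·y^2 ↦ 2·X^1·Y^2·Z^0.
  monomial 1·x^1·y^1 ↦ 1·X^1·Y^1·Z^1.
  monomial 3·x^1·y^0 ↦ 3·X^1·Y^0·Z^2.
  monomial -2·x^0·y^3 ↦ -2·X^0·Y^3·Z^0.
  monomial -1·x^0·y^1 ↦ -1·X^0·Y^1·Z^2.
  monomial 1·x^0·y^0 ↦ 1·X^0·Y^0·Z^3.
Collecting: F(X, Y, Z) = -2*X**3 + 3*X**2*Y + 2*X**2*Z + 2*X*Y**2 + X*Y*Z + 3*X*Z**2 - 2*Y**3 - Y*Z**2 + Z**3.


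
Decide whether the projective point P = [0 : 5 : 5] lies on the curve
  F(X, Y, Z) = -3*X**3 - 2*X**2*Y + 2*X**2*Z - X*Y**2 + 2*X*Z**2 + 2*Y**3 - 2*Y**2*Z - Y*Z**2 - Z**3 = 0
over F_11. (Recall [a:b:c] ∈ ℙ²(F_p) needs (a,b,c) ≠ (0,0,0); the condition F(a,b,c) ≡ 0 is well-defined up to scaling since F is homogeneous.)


F(0,5,5) ≡ 3 (mod 11); P is NOT on the curve.

Evaluate F(0, 5, 5) term-by-term (mod 11).
  -3*X**3 ↦ -3·0·1·1 = 0
  -2*X**2*Y ↦ -2·0·5·1 = 0
  2*X**2*Z ↦ 2·0·1·5 = 0
  -X*Y**2 ↦ -1·0·25·1 = 0
  2*X*Z**2 ↦ 2·0·1·25 = 0
  2*Y**3 ↦ 2·1·125·1 = 250
  -2*Y**2*Z ↦ -2·1·25·5 = -250
  -Y*Z**2 ↦ -1·1·5·25 = -125
  -Z**3 ↦ -1·1·1·125 = -125
Sum: F(0, 5, 5) = (0) + (0) + (0) + (0) + (0) + (250) + (-250) + (-125) + (-125) = -250.
Reducing mod 11: -250 ≡ 3 (mod 11).
Since F(a, b, c) ≡ 3 ≠ 0 (mod 11), P does NOT lie on the curve.


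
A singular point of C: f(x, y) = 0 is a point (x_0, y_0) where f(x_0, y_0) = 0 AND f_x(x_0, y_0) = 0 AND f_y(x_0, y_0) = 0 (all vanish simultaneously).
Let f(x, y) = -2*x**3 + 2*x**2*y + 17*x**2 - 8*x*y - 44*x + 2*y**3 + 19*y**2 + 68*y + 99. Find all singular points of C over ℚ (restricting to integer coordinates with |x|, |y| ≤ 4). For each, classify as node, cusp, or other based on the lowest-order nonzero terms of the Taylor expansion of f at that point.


Singular points: {(2, -3)}; classification: node.

Compute partial derivatives:
  f_x = -6*x**2 + 4*x*y + 34*x - 8*y - 44.
  f_y = 2*x**2 - 8*x + 6*y**2 + 38*y + 68.
Scan x_0 ∈ {−4, ..., 4}. For each x_0, f_y(x_0, y) is a polynomial in y; find its integer roots y ∈ {−4, ..., 4}, then test f_x and f at those candidates.
  x = -4: f_y(-4, y) = 6*y**2 + 38*y + 132; no integer root y with |y| ≤ 4.
  x = -3: f_y(-3, y) = 6*y**2 + 38*y + 110; no integer root y with |y| ≤ 4.
  x = -2: f_y(-2, y) = 6*y**2 + 38*y + 92; no integer root y with |y| ≤ 4.
  x = -1: f_y(-1, y) = 6*y**2 + 38*y + 78; no integer root y with |y| ≤ 4.
  x = 0: f_y(0, y) = 6*y**2 + 38*y + 68; no integer root y with |y| ≤ 4.
  x = 1: f_y(1, y) = 6*y**2 + 38*y + 62; no integer root y with |y| ≤ 4.
  x = 2: f_y(2, y) = 6*y**2 + 38*y + 60; vanishes at y ∈ {-3}. (2, -3): f_x = 0, f = 0 — SINGULAR.
  x = 3: f_y(3, y) = 6*y**2 + 38*y + 62; no integer root y with |y| ≤ 4.
  x = 4: f_y(4, y) = 6*y**2 + 38*y + 68; no integer root y with |y| ≤ 4.
Only singular point on the grid: (2, -3).
Classify: substitute x = 2 + u, y = -3 + v and expand: f = -2*u**3 + 2*u**2*v - u**2 + 2*v**3 + v**2.
No constant or linear terms (consistent with a singular point). Quadratic part: -u**2 + v**2. Cubic part: -2*u**3 + 2*u**2*v + 2*v**3.
The quadratic part v**2 - u**2 = (v − u)(v + u) splits into two distinct linear factors, so there are two distinct tangent lines y − -3 = ±(x − 2) — this is a node (ordinary double point).
Classification: node.


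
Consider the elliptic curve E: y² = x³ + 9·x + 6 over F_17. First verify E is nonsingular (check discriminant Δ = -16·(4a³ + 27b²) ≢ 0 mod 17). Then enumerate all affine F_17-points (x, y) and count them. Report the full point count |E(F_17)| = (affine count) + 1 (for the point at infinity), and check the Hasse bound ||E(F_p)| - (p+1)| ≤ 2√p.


Affine points = {(1, 4), (1, 13), (2, 7), (2, 10), (3, 3), (3, 14), (4, 2), (4, 15), (6, 2), (6, 15), (7, 2), (7, 15), (9, 0), (10, 5), (10, 12), (11, 5), (11, 12), (13, 5), (13, 12), (16, 8), (16, 9)}; affine count = 21; |E(F_17)| = 22.

Discriminant check: Δ ∝ 4a³ + 27b² = 4·9³ + 27·6² = 4·729 + 27·36 ≡ 12 (mod 17). Nonzero ⇒ E is nonsingular.
For each x ∈ F_17, compute rhs = x³ + 9·x + 6 mod 17, then count y ∈ F_17 with y² ≡ rhs.
  x = 0: rhs = 6, matching y values: none (0 points).
  x = 1: rhs = 16, matching y values: 4, 13 (2 points).
  x = 2: rhs = 15, matching y values: 7, 10 (2 points).
  x = 3: rhs = 9, matching y values: 3, 14 (2 points).
  x = 4: rhs = 4, matching y values: 2, 15 (2 points).
  x = 5: rhs = 6, matching y values: none (0 points).
  x = 6: rhs = 4, matching y values: 2, 15 (2 points).
  x = 7: rhs = 4, matching y values: 2, 15 (2 points).
  x = 8: rhs = 12, matching y values: none (0 points).
  x = 9: rhs = 0, matching y values: 0 (1 points).
  x = 10: rhs = 8, matching y values: 5, 12 (2 points).
  x = 11: rhs = 8, matching y values: 5, 12 (2 points).
  x = 12: rhs = 6, matching y values: none (0 points).
  x = 13: rhs = 8, matching y values: 5, 12 (2 points).
  x = 14: rhs = 3, matching y values: none (0 points).
  x = 15: rhs = 14, matching y values: none (0 points).
  x = 16: rhs = 13, matching y values: 8, 9 (2 points).
Total affine count: 21.
Full point count |E(F_17)| = 21 + 1 = 22.
Hasse bound: |22 − (17+1)| = |4| = 4 ≤ 2√17 ≈ 8.2462 ✓.


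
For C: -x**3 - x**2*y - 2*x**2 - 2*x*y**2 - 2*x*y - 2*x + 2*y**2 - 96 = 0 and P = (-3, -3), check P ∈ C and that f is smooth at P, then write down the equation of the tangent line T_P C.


Tangent line at P: -47*x - 51*y - 294 = 0.

Step 1: f(-3, -3) = 0, so P lies on C.
Step 2: partial derivatives
  f_x(x, y) = -3*x**2 - 2*x*y - 4*x - 2*y**2 - 2*y - 2, f_y(x, y) = -x**2 - 4*x*y - 2*x + 4*y.
  f_x(P) = -47, f_y(P) = -51 (gradient nonzero, so P is smooth).
Step 3: tangent line at P: -47·(x − -3) + -51·(y − -3) = 0.
Expanding: -47*x - 51*y - 294 = 0.


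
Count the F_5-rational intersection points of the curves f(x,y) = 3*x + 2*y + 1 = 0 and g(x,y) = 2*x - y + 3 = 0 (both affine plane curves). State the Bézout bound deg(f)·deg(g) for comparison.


Common zeros: {(4, 1)}; count = 1; Bézout bound = 1.

deg(f) = 1, deg(g) = 1, so Bézout bound = 1.
Scan x ∈ F_5. For each x, list the y ∈ F_5 with f(x, y) ≡ 0 and those with g(x, y) ≡ 0 (mod 5); the common zeros in that column are the intersection.
  x = 0: f ≡ 0 at y ∈ {2}; g ≡ 0 at y ∈ {3}; common: ∅.
  x = 1: f ≡ 0 at y ∈ {3}; g ≡ 0 at y ∈ {0}; common: ∅.
  x = 2: f ≡ 0 at y ∈ {4}; g ≡ 0 at y ∈ {2}; common: ∅.
  x = 3: f ≡ 0 at y ∈ {0}; g ≡ 0 at y ∈ {4}; common: ∅.
  x = 4: f ≡ 0 at y ∈ {1}; g ≡ 0 at y ∈ {1}; common: {1}.
Collecting: common zeros = {(4, 1)}, so the count is 1.
Comparison with the Bézout bound: 1 ≤ 1 = deg(f)·deg(g), as expected for curves with no common component (the bound is attained).


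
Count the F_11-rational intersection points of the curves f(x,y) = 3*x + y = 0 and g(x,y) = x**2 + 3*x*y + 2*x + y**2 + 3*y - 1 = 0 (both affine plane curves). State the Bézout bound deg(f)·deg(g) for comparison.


Common zeros: {(2, 5), (5, 7)}; count = 2; Bézout bound = 2.

deg(f) = 1, deg(g) = 2, so Bézout bound = 2.
Scan x ∈ F_11. For each x, list the y ∈ F_11 with f(x, y) ≡ 0 and those with g(x, y) ≡ 0 (mod 11); the common zeros in that column are the intersection.
  x = 0: f ≡ 0 at y ∈ {0}; g ≡ 0 at y ∈ ∅; common: ∅.
  x = 1: f ≡ 0 at y ∈ {8}; g ≡ 0 at y ∈ ∅; common: ∅.
  x = 2: f ≡ 0 at y ∈ {5}; g ≡ 0 at y ∈ {5, 8}; common: {5}.
  x = 3: f ≡ 0 at y ∈ {2}; g ≡ 0 at y ∈ {5}; common: ∅.
  x = 4: f ≡ 0 at y ∈ {10}; g ≡ 0 at y ∈ {3, 4}; common: ∅.
  x = 5: f ≡ 0 at y ∈ {7}; g ≡ 0 at y ∈ {7, 8}; common: {7}.
  x = 6: f ≡ 0 at y ∈ {4}; g ≡ 0 at y ∈ {6}; common: ∅.
  x = 7: f ≡ 0 at y ∈ {1}; g ≡ 0 at y ∈ {3, 6}; common: ∅.
  x = 8: f ≡ 0 at y ∈ {9}; g ≡ 0 at y ∈ ∅; common: ∅.
  x = 9: f ≡ 0 at y ∈ {6}; g ≡ 0 at y ∈ ∅; common: ∅.
  x = 10: f ≡ 0 at y ∈ {3}; g ≡ 0 at y ∈ ∅; common: ∅.
Collecting: common zeros = {(2, 5), (5, 7)}, so the count is 2.
Comparison with the Bézout bound: 2 ≤ 2 = deg(f)·deg(g), as expected for curves with no common component (the bound is attained).


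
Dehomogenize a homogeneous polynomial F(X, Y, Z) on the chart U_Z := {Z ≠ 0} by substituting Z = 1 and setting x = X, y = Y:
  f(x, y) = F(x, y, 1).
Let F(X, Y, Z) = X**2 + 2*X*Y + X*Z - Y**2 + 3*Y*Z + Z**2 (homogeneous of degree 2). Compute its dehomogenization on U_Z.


f(x, y) = x**2 + 2*x*y + x - y**2 + 3*y + 1

On U_Z we set Z = 1. Each monomial c·X^i·Y^j·Z^k in F becomes c·x^i·y^j·1^k = c·x^i·y^j.
Substituting Z = 1: F(X, Y, 1) = x**2 + 2*x*y + x - y**2 + 3*y + 1.
Note: deg(f) ≤ deg(F) = 2; strict inequality happens when F is divisible by Z (lost terms).


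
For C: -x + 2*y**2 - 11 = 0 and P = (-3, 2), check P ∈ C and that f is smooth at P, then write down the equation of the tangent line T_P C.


Tangent line at P: -x + 8*y - 19 = 0.

Step 1: f(-3, 2) = 0, so P lies on C.
Step 2: partial derivatives
  f_x(x, y) = -1, f_y(x, y) = 4*y.
  f_x(P) = -1, f_y(P) = 8 (gradient nonzero, so P is smooth).
Step 3: tangent line at P: -1·(x − -3) + 8·(y − 2) = 0.
Expanding: -x + 8*y - 19 = 0.


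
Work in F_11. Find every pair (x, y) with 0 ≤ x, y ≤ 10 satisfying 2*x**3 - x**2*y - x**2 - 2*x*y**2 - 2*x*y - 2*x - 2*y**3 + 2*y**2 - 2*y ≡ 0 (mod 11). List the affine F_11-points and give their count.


Affine F_11-points: {(0, 0), (3, 5), (5, 3), (5, 7), (5, 8), (7, 2), (8, 4), (8, 5), (8, 6), (9, 3), (10, 1), (10, 3), (10, 9)}; count = 13.

For each of the 121 pairs (x, y) ∈ F_11², evaluate f(x, y) mod 11. Record the zeros.
  x = 0: [0↦0, 1↦9, 2↦10, 3↦2, 4↦6, 5↦10, 6↦2, 7↦3, 8↦1, 9↦6, 10↦6]  zeros at y ∈ {0}
  x = 1: [0↦10, 1↦3, 2↦6, 3↦7, 4↦5, 5↦10, 6↦10, 7↦4, 8↦2, 9↦3, 10↦6]  zeros at y ∈ ∅
  x = 2: [0↦8, 1↦5, 2↦8, 3↦5, 4↦6, 5↦10, 6↦5, 7↦1, 8↦8, 9↦3, 10↦7]  zeros at y ∈ ∅
  x = 3: [0↦6, 1↦5, 2↦6, 3↦8, 4↦10, 5↦0, 6↦10, 7↦6, 8↦9, 9↦7, 10↦10]  zeros at y ∈ {5}
  x = 4: [0↦5, 1↦4, 2↦1, 3↦6, 4↦7, 5↦3, 6↦4, 7↦9, 8↦6, 9↦5, 10↦5]  zeros at y ∈ ∅
  x = 5: [0↦6, 1↦3, 2↦5, 3↦0, 4↦9, 5↦9, 6↦10, 7↦0, 8↦0, 9↦9, 10↦4]  zeros at y ∈ {3, 7, 8}
  x = 6: [0↦10, 1↦3, 2↦8, 3↦2, 4↦6, 5↦8, 6↦7, 7↦2, 8↦3, 9↦9, 10↦8]  zeros at y ∈ ∅
  x = 7: [0↦7, 1↦5, 2↦0, 3↦2, 4↦10, 5↦1, 6↦7, 7↦5, 8↦5, 9↦6, 10↦7]  zeros at y ∈ {2}
  x = 8: [0↦9, 1↦10, 2↦4, 3↦1, 4↦0, 5↦0, 6↦0, 7↦10, 8↦7, 9↦1, 10↦2]  zeros at y ∈ {4, 5, 6}
  x = 9: [0↦6, 1↦8, 2↦10, 3↦0, 4↦10, 5↦6, 6↦9, 7↦7, 8↦10, 9↦6, 10↦5]  zeros at y ∈ {3}
  x = 10: [0↦10, 1↦0, 2↦8, 3↦0, 4↦8, 5↦9, 6↦2, 7↦8, 8↦4, 9↦0, 10↦6]  zeros at y ∈ {1, 3, 9}
Collecting zeros: affine points = {(0, 0), (3, 5), (5, 3), (5, 7), (5, 8), (7, 2), (8, 4), (8, 5), (8, 6), (9, 3), (10, 1), (10, 3), (10, 9)}.
Total count |C(F_11)_aff| = 13.


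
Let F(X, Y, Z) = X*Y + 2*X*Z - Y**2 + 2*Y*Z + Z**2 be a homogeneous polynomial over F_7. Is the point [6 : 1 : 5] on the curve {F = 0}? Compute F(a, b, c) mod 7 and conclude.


F(6,1,5) ≡ 2 (mod 7); P is NOT on the curve.

Evaluate F(6, 1, 5) term-by-term (mod 7).
  X*Y ↦ 1·6·1·1 = 6
  2*X*Z ↦ 2·6·1·5 = 60
  -Y**2 ↦ -1·1·1·1 = -1
  2*Y*Z ↦ 2·1·1·5 = 10
  Z**2 ↦ 1·1·1·25 = 25
Sum: F(6, 1, 5) = (6) + (60) + (-1) + (10) + (25) = 100.
Reducing mod 7: 100 ≡ 2 (mod 7).
Since F(a, b, c) ≡ 2 ≠ 0 (mod 7), P does NOT lie on the curve.


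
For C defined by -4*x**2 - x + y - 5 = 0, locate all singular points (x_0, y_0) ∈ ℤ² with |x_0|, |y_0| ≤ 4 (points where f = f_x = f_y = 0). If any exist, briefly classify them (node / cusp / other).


No singular points in the scanned grid; C is smooth there.

Compute partial derivatives:
  f_x = -8*x - 1.
  f_y = 1.
f_y = 1 is a nonzero constant, so f_y never vanishes: no point (x, y) can satisfy f = f_x = f_y = 0. In particular no (x, y) ∈ {−4, ..., 4}² is singular; the curve is smooth.


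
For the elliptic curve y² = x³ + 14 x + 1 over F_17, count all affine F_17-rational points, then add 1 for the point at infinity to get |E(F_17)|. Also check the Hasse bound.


Affine points = {(0, 1), (0, 16), (1, 4), (1, 13), (3, 6), (3, 11), (4, 6), (4, 11), (5, 3), (5, 14), (7, 0), (8, 8), (8, 9), (10, 6), (10, 11), (13, 0), (14, 0), (15, 4), (15, 13)}; affine count = 19; |E(F_17)| = 20.

Discriminant check: Δ ∝ 4a³ + 27b² = 4·14³ + 27·1² = 4·2744 + 27·1 ≡ 4 (mod 17). Nonzero ⇒ E is nonsingular.
For each x ∈ F_17, compute rhs = x³ + 14·x + 1 mod 17, then count y ∈ F_17 with y² ≡ rhs.
  x = 0: rhs = 1, matching y values: 1, 16 (2 points).
  x = 1: rhs = 16, matching y values: 4, 13 (2 points).
  x = 2: rhs = 3, matching y values: none (0 points).
  x = 3: rhs = 2, matching y values: 6, 11 (2 points).
  x = 4: rhs = 2, matching y values: 6, 11 (2 points).
  x = 5: rhs = 9, matching y values: 3, 14 (2 points).
  x = 6: rhs = 12, matching y values: none (0 points).
  x = 7: rhs = 0, matching y values: 0 (1 points).
  x = 8: rhs = 13, matching y values: 8, 9 (2 points).
  x = 9: rhs = 6, matching y values: none (0 points).
  x = 10: rhs = 2, matching y values: 6, 11 (2 points).
  x = 11: rhs = 7, matching y values: none (0 points).
  x = 12: rhs = 10, matching y values: none (0 points).
  x = 13: rhs = 0, matching y values: 0 (1 points).
  x = 14: rhs = 0, matching y values: 0 (1 points).
  x = 15: rhs = 16, matching y values: 4, 13 (2 points).
  x = 16: rhs = 3, matching y values: none (0 points).
Total affine count: 19.
Full point count |E(F_17)| = 19 + 1 = 20.
Hasse bound: |20 − (17+1)| = |2| = 2 ≤ 2√17 ≈ 8.2462 ✓.


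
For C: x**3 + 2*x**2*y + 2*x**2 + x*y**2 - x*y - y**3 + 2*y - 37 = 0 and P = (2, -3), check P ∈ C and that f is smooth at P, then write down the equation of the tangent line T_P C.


Tangent line at P: 8*x - 31*y - 109 = 0.

Step 1: f(2, -3) = 0, so P lies on C.
Step 2: partial derivatives
  f_x(x, y) = 3*x**2 + 4*x*y + 4*x + y**2 - y, f_y(x, y) = 2*x**2 + 2*x*y - x - 3*y**2 + 2.
  f_x(P) = 8, f_y(P) = -31 (gradient nonzero, so P is smooth).
Step 3: tangent line at P: 8·(x − 2) + -31·(y − -3) = 0.
Expanding: 8*x - 31*y - 109 = 0.


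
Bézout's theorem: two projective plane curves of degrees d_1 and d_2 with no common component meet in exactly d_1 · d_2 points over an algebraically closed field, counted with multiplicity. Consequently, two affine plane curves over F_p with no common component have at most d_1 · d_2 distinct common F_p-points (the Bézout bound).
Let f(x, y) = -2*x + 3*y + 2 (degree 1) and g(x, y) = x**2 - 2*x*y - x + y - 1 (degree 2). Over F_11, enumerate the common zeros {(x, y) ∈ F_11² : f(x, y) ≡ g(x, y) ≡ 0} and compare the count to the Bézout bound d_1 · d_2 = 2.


Common zeros: {(7, 4)}; count = 1; Bézout bound = 2.

deg(f) = 1, deg(g) = 2, so Bézout bound = 2.
Scan x ∈ F_11. For each x, list the y ∈ F_11 with f(x, y) ≡ 0 and those with g(x, y) ≡ 0 (mod 11); the common zeros in that column are the intersection.
  x = 0: f ≡ 0 at y ∈ {3}; g ≡ 0 at y ∈ {1}; common: ∅.
  x = 1: f ≡ 0 at y ∈ {0}; g ≡ 0 at y ∈ {10}; common: ∅.
  x = 2: f ≡ 0 at y ∈ {8}; g ≡ 0 at y ∈ {4}; common: ∅.
  x = 3: f ≡ 0 at y ∈ {5}; g ≡ 0 at y ∈ {1}; common: ∅.
  x = 4: f ≡ 0 at y ∈ {2}; g ≡ 0 at y ∈ {0}; common: ∅.
  x = 5: f ≡ 0 at y ∈ {10}; g ≡ 0 at y ∈ {7}; common: ∅.
  x = 6: f ≡ 0 at y ∈ {7}; g ≡ 0 at y ∈ ∅; common: ∅.
  x = 7: f ≡ 0 at y ∈ {4}; g ≡ 0 at y ∈ {4}; common: {4}.
  x = 8: f ≡ 0 at y ∈ {1}; g ≡ 0 at y ∈ {0}; common: ∅.
  x = 9: f ≡ 0 at y ∈ {9}; g ≡ 0 at y ∈ {10}; common: ∅.
  x = 10: f ≡ 0 at y ∈ {6}; g ≡ 0 at y ∈ {7}; common: ∅.
Collecting: common zeros = {(7, 4)}, so the count is 1.
Comparison with the Bézout bound: 1 ≤ 2 = deg(f)·deg(g), as expected for curves with no common component (the affine F_11-count falls short of the bound because intersections may lie at infinity, over extension fields, or carry multiplicity).


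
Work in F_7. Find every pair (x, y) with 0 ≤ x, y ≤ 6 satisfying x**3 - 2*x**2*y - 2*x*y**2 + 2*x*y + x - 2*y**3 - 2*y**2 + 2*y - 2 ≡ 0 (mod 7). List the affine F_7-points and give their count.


Affine F_7-points: {(0, 4), (1, 0), (1, 2), (1, 3), (2, 4), (3, 0), (6, 4), (6, 6)}; count = 8.

For each of the 49 pairs (x, y) ∈ F_7², evaluate f(x, y) mod 7. Record the zeros.
  x = 0: [0↦5, 1↦3, 2↦6, 3↦2, 4↦0, 5↦2, 6↦3]  zeros at y ∈ {4}
  x = 1: [0↦0, 1↦3, 2↦0, 3↦0, 4↦5, 5↦3, 6↦3]  zeros at y ∈ {0, 2, 3}
  x = 2: [0↦1, 1↦5, 2↦6, 3↦6, 4↦0, 5↦4, 6↦6]  zeros at y ∈ {4}
  x = 3: [0↦0, 1↦1, 2↦2, 3↦5, 4↦5, 5↦4, 6↦4]  zeros at y ∈ {0}
  x = 4: [0↦3, 1↦4, 2↦1, 3↦3, 4↦5, 5↦2, 6↦3]  zeros at y ∈ ∅
  x = 5: [0↦2, 1↦6, 2↦2, 3↦6, 4↦6, 5↦4, 6↦2]  zeros at y ∈ ∅
  x = 6: [0↦3, 1↦6, 2↦4, 3↦6, 4↦0, 5↦2, 6↦0]  zeros at y ∈ {4, 6}
Collecting zeros: affine points = {(0, 4), (1, 0), (1, 2), (1, 3), (2, 4), (3, 0), (6, 4), (6, 6)}.
Total count |C(F_7)_aff| = 8.


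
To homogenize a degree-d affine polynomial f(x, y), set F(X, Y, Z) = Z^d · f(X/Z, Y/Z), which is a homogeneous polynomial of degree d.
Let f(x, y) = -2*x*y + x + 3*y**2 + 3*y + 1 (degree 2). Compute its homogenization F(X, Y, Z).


F(X, Y, Z) = -2*X*Y + X*Z + 3*Y**2 + 3*Y*Z + Z**2

deg(f) = 2.
Substitute x = X/Z, y = Y/Z into f, then multiply by Z^2.
  monomial -2·x^1·y^1 ↦ -2·X^1·Y^1·Z^0.
  monomial 1·x^1·y^0 ↦ 1·X^1·Y^0·Z^1.
  monomial 3·x^0·y^2 ↦ 3·X^0·Y^2·Z^0.
  monomial 3·x^0·y^1 ↦ 3·X^0·Y^1·Z^1.
  monomial 1·x^0·y^0 ↦ 1·X^0·Y^0·Z^2.
Collecting: F(X, Y, Z) = -2*X*Y + X*Z + 3*Y**2 + 3*Y*Z + Z**2.


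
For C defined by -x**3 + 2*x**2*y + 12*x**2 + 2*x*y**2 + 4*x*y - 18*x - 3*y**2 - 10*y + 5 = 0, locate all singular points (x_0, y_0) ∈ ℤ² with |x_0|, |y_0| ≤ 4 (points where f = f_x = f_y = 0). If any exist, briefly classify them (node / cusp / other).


Singular points: {(2, -3)}; classification: cusp.

Compute partial derivatives:
  f_x = -3*x**2 + 4*x*y + 24*x + 2*y**2 + 4*y - 18.
  f_y = 2*x**2 + 4*x*y + 4*x - 6*y - 10.
Scan x_0 ∈ {−4, ..., 4}. For each x_0, f_y(x_0, y) is a polynomial in y; find its integer roots y ∈ {−4, ..., 4}, then test f_x and f at those candidates.
  x = -4: f_y(-4, y) = 6 - 22*y; no integer root y with |y| ≤ 4.
  x = -3: f_y(-3, y) = -18*y - 4; no integer root y with |y| ≤ 4.
  x = -2: f_y(-2, y) = -14*y - 10; no integer root y with |y| ≤ 4.
  x = -1: f_y(-1, y) = -10*y - 12; no integer root y with |y| ≤ 4.
  x = 0: f_y(0, y) = -6*y - 10; no integer root y with |y| ≤ 4.
  x = 1: f_y(1, y) = -2*y - 4; vanishes at y ∈ {-2}. (1, -2): f_x = -5 ≠ 0.
  x = 2: f_y(2, y) = 2*y + 6; vanishes at y ∈ {-3}. (2, -3): f_x = 0, f = 0 — SINGULAR.
  x = 3: f_y(3, y) = 6*y + 20; no integer root y with |y| ≤ 4.
  x = 4: f_y(4, y) = 10*y + 38; no integer root y with |y| ≤ 4.
Only singular point on the grid: (2, -3).
Classify: substitute x = 2 + u, y = -3 + v and expand: f = -u**3 + 2*u**2*v + 2*u*v**2 + v**2.
No constant or linear terms (consistent with a singular point). Quadratic part: v**2. Cubic part: -u**3 + 2*u**2*v + 2*u*v**2.
The quadratic part v**2 is a perfect square, so there is a single (double) tangent line v = 0, i.e. y = -3. Restricting the cubic part to that line (v = 0) leaves -u**3 ≠ 0, so f is not divisible by v and the branch is v² ≈ u**3 to lowest order — this is a cusp.
Classification: cusp.


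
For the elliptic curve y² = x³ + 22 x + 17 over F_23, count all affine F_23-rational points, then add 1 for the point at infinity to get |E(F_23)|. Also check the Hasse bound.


Affine points = {(2, 0), (3, 8), (3, 15), (4, 10), (4, 13), (7, 10), (7, 13), (9, 1), (9, 22), (10, 8), (10, 15), (11, 7), (11, 16), (12, 10), (12, 13), (13, 4), (13, 19), (16, 7), (16, 16), (18, 9), (18, 14), (19, 7), (19, 16), (20, 4), (20, 19)}; affine count = 25; |E(F_23)| = 26.

Discriminant check: Δ ∝ 4a³ + 27b² = 4·22³ + 27·17² = 4·10648 + 27·289 ≡ 2 (mod 23). Nonzero ⇒ E is nonsingular.
For each x ∈ F_23, compute rhs = x³ + 22·x + 17 mod 23, then count y ∈ F_23 with y² ≡ rhs.
  x = 0: rhs = 17, matching y values: none (0 points).
  x = 1: rhs = 17, matching y values: none (0 points).
  x = 2: rhs = 0, matching y values: 0 (1 points).
  x = 3: rhs = 18, matching y values: 8, 15 (2 points).
  x = 4: rhs = 8, matching y values: 10, 13 (2 points).
  x = 5: rhs = 22, matching y values: none (0 points).
  x = 6: rhs = 20, matching y values: none (0 points).
  x = 7: rhs = 8, matching y values: 10, 13 (2 points).
  x = 8: rhs = 15, matching y values: none (0 points).
  x = 9: rhs = 1, matching y values: 1, 22 (2 points).
  x = 10: rhs = 18, matching y values: 8, 15 (2 points).
  x = 11: rhs = 3, matching y values: 7, 16 (2 points).
  x = 12: rhs = 8, matching y values: 10, 13 (2 points).
  x = 13: rhs = 16, matching y values: 4, 19 (2 points).
  x = 14: rhs = 10, matching y values: none (0 points).
  x = 15: rhs = 19, matching y values: none (0 points).
  x = 16: rhs = 3, matching y values: 7, 16 (2 points).
  x = 17: rhs = 14, matching y values: none (0 points).
  x = 18: rhs = 12, matching y values: 9, 14 (2 points).
  x = 19: rhs = 3, matching y values: 7, 16 (2 points).
  x = 20: rhs = 16, matching y values: 4, 19 (2 points).
  x = 21: rhs = 11, matching y values: none (0 points).
  x = 22: rhs = 17, matching y values: none (0 points).
Total affine count: 25.
Full point count |E(F_23)| = 25 + 1 = 26.
Hasse bound: |26 − (23+1)| = |2| = 2 ≤ 2√23 ≈ 9.5917 ✓.


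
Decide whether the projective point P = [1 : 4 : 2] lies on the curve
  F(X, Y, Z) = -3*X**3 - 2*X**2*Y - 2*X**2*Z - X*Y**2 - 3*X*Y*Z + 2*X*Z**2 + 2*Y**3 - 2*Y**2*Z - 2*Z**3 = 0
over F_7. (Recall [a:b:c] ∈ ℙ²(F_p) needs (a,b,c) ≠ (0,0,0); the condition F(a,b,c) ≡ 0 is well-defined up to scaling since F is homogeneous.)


F(1,4,2) ≡ 1 (mod 7); P is NOT on the curve.

Evaluate F(1, 4, 2) term-by-term (mod 7).
  -3*X**3 ↦ -3·1·1·1 = -3
  -2*X**2*Y ↦ -2·1·4·1 = -8
  -2*X**2*Z ↦ -2·1·1·2 = -4
  -X*Y**2 ↦ -1·1·16·1 = -16
  -3*X*Y*Z ↦ -3·1·4·2 = -24
  2*X*Z**2 ↦ 2·1·1·4 = 8
  2*Y**3 ↦ 2·1·64·1 = 128
  -2*Y**2*Z ↦ -2·1·16·2 = -64
  -2*Z**3 ↦ -2·1·1·8 = -16
Sum: F(1, 4, 2) = (-3) + (-8) + (-4) + (-16) + (-24) + (8) + (128) + (-64) + (-16) = 1.
Reducing mod 7: 1 ≡ 1 (mod 7).
Since F(a, b, c) ≡ 1 ≠ 0 (mod 7), P does NOT lie on the curve.


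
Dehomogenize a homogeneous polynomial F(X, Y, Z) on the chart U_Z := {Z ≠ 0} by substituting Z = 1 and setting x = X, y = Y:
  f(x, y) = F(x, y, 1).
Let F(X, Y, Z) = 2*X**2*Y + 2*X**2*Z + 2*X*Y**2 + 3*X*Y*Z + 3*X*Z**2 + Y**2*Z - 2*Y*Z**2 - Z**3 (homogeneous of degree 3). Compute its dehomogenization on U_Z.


f(x, y) = 2*x**2*y + 2*x**2 + 2*x*y**2 + 3*x*y + 3*x + y**2 - 2*y - 1

On U_Z we set Z = 1. Each monomial c·X^i·Y^j·Z^k in F becomes c·x^i·y^j·1^k = c·x^i·y^j.
Substituting Z = 1: F(X, Y, 1) = 2*x**2*y + 2*x**2 + 2*x*y**2 + 3*x*y + 3*x + y**2 - 2*y - 1.
Note: deg(f) ≤ deg(F) = 3; strict inequality happens when F is divisible by Z (lost terms).


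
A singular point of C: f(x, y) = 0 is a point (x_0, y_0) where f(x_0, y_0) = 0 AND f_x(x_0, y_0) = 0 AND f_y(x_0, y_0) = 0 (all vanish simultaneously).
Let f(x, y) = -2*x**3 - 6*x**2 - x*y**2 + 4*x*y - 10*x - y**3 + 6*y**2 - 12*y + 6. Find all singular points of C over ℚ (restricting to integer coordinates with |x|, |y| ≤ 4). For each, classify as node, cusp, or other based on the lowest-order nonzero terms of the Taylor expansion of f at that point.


Singular points: {(-1, 2)}; classification: cusp.

Compute partial derivatives:
  f_x = -6*x**2 - 12*x - y**2 + 4*y - 10.
  f_y = -2*x*y + 4*x - 3*y**2 + 12*y - 12.
Scan x_0 ∈ {−4, ..., 4}. For each x_0, f_y(x_0, y) is a polynomial in y; find its integer roots y ∈ {−4, ..., 4}, then test f_x and f at those candidates.
  x = -4: f_y(-4, y) = -3*y**2 + 20*y - 28; vanishes at y ∈ {2}. (-4, 2): f_x = -54 ≠ 0.
  x = -3: f_y(-3, y) = -3*y**2 + 18*y - 24; vanishes at y ∈ {2, 4}. (-3, 2): f_x = -24 ≠ 0; (-3, 4): f_x = -28 ≠ 0.
  x = -2: f_y(-2, y) = -3*y**2 + 16*y - 20; vanishes at y ∈ {2}. (-2, 2): f_x = -6 ≠ 0.
  x = -1: f_y(-1, y) = -3*y**2 + 14*y - 16; vanishes at y ∈ {2}. (-1, 2): f_x = 0, f = 0 — SINGULAR.
  x = 0: f_y(0, y) = -3*y**2 + 12*y - 12; vanishes at y ∈ {2}. (0, 2): f_x = -6 ≠ 0.
  x = 1: f_y(1, y) = -3*y**2 + 10*y - 8; vanishes at y ∈ {2}. (1, 2): f_x = -24 ≠ 0.
  x = 2: f_y(2, y) = -3*y**2 + 8*y - 4; vanishes at y ∈ {2}. (2, 2): f_x = -54 ≠ 0.
  x = 3: f_y(3, y) = -3*y**2 + 6*y; vanishes at y ∈ {0, 2}. (3, 0): f_x = -100 ≠ 0; (3, 2): f_x = -96 ≠ 0.
  x = 4: f_y(4, y) = -3*y**2 + 4*y + 4; vanishes at y ∈ {2}. (4, 2): f_x = -150 ≠ 0.
Only singular point on the grid: (-1, 2).
Classify: substitute x = -1 + u, y = 2 + v and expand: f = -2*u**3 - u*v**2 - v**3 + v**2.
No constant or linear terms (consistent with a singular point). Quadratic part: v**2. Cubic part: -2*u**3 - u*v**2 - v**3.
The quadratic part v**2 is a perfect square, so there is a single (double) tangent line v = 0, i.e. y = 2. Restricting the cubic part to that line (v = 0) leaves -2*u**3 ≠ 0, so f is not divisible by v and the branch is v² ≈ 2*u**3 to lowest order — this is a cusp.
Classification: cusp.
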